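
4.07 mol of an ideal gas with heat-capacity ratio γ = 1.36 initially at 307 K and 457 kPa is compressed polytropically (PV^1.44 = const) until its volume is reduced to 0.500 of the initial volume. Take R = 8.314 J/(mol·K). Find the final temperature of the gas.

V₁ = nRT₁/P₁ = 4.07×8.314×307/457 = 22.7 L.
Polytropic n=1.44: T₂ = T₁(V₁/V₂)^(n−1) = 307×(2.00)^0.44 = 416 K; P₂ = P₁(V₁/V₂)^n = 1240 kPa.

416 K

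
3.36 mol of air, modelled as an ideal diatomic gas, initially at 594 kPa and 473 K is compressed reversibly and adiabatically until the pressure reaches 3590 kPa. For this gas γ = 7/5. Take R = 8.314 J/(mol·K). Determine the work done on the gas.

V₁ = nRT₁/P₁ = 3.36×8.314×473/594 = 22.2 L.
Adiabatic: T₂/T₁ = (P₂/P₁)^((γ−1)/γ) ⇒ T₂ = 473×(6.04)^0.286 = 791 K; V₂ = 6.15 L.
ΔU = nCvΔT = 3.36×20.8×(791−473) = 22200 J.
Q = 0 for an adiabatic process, so W = −ΔU = -22200 J.
Work done on the gas = −W_by = 22200 J.

22200 J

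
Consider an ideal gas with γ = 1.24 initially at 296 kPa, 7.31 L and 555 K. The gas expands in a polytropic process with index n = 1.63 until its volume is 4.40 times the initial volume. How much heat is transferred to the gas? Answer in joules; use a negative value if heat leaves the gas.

n = P₁V₁/(RT₁) = 296×7.31/(8.314×555) = 0.469 mol.
Polytropic n=1.63: T₂ = T₁(V₁/V₂)^(n−1) = 555×(0.227)^0.63 = 218 K; P₂ = P₁(V₁/V₂)^n = 26.5 kPa.
W = (P₁V₁−P₂V₂)/(n−1) = (296×7.31−26.5×32.2)/0.63 = 2080 J.
ΔU = nCvΔT = 0.469×34.6×(218−555) = -5470 J.
Q = ΔU + W = -3390 J.

-3390 J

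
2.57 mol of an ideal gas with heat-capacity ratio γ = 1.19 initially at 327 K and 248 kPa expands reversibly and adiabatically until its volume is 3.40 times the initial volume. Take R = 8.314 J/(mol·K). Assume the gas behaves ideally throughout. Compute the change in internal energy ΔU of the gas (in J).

-7630 J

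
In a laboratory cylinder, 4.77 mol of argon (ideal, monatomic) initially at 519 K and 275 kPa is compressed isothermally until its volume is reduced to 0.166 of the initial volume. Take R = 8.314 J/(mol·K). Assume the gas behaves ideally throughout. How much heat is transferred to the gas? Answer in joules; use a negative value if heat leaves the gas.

-37000 J

V₁ = nRT₁/P₁ = 4.77×8.314×519/275 = 74.8 L.
Isothermal: T stays 519 K; PV = const ⇒ V₂ = 12.4 L, P₂ = 1660 kPa.
ΔU = 0 (ideal gas, T constant).
W = nRT ln(V₂/V₁) = 4.77×8.314×519×ln(0.166) = -37000 J.
Q = ΔU + W = -37000 J.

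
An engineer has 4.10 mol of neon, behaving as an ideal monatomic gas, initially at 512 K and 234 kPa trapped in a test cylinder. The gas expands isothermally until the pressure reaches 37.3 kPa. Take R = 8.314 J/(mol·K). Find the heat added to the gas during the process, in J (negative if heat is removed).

32000 J

V₁ = nRT₁/P₁ = 4.10×8.314×512/234 = 74.6 L.
Isothermal: T stays 512 K; PV = const ⇒ V₂ = 468 L, P₂ = 37.3 kPa.
ΔU = 0 (ideal gas, T constant).
W = nRT ln(V₂/V₁) = 4.10×8.314×512×ln(6.27) = 32000 J.
Q = ΔU + W = 32000 J.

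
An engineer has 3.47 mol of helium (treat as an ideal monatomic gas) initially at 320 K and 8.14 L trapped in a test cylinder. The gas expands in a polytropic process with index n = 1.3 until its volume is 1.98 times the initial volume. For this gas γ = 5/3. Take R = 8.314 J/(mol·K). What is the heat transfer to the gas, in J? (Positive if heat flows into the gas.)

P₁ = nRT₁/V₁ = 3.47×8.314×320/8.14 = 1130 kPa.
Polytropic n=1.3: T₂ = T₁(V₁/V₂)^(n−1) = 320×(0.505)^0.30 = 261 K; P₂ = P₁(V₁/V₂)^n = 467 kPa.
W = (P₁V₁−P₂V₂)/(n−1) = (1130×8.14−467×16.1)/0.30 = 5700 J.
ΔU = nCvΔT = 3.47×12.5×(261−320) = -2570 J.
Q = ΔU + W = 3140 J.

3140 J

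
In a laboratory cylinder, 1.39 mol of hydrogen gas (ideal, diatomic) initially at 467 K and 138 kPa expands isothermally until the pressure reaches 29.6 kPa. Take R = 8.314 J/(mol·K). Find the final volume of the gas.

182 L

V₁ = nRT₁/P₁ = 1.39×8.314×467/138 = 39.1 L.
Isothermal: T stays 467 K; PV = const ⇒ V₂ = 182 L, P₂ = 29.6 kPa.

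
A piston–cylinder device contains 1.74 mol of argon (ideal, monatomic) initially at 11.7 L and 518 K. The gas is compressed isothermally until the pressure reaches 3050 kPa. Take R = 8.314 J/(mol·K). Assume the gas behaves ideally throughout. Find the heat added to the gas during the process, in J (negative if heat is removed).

-11700 J

P₁ = nRT₁/V₁ = 1.74×8.314×518/11.7 = 640 kPa.
Isothermal: T stays 518 K; PV = const ⇒ V₂ = 2.46 L, P₂ = 3050 kPa.
ΔU = 0 (ideal gas, T constant).
W = nRT ln(V₂/V₁) = 1.74×8.314×518×ln(0.210) = -11700 J.
Q = ΔU + W = -11700 J.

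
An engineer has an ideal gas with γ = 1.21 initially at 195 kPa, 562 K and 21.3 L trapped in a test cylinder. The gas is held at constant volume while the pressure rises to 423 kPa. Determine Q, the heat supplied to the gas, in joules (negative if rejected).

23100 J

n = P₁V₁/(RT₁) = 195×21.3/(8.314×562) = 0.889 mol.
Isochoric: V stays 21.3 L; P/T = const ⇒ T₂ = 1220 K, P₂ = 423 kPa.
W = 0 (no volume change).
ΔU = nCvΔT = 0.889×39.6×(1220−562) = 23100 J.
Q = ΔU = 23100 J.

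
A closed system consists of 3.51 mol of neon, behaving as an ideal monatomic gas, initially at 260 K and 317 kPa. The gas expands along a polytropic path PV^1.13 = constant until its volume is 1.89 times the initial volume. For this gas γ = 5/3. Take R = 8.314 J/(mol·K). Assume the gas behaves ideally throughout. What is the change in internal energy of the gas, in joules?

-904 J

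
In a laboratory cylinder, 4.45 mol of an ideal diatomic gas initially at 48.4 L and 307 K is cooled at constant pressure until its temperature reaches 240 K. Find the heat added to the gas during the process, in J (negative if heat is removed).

-8680 J

P₁ = nRT₁/V₁ = 4.45×8.314×307/48.4 = 235 kPa.
Isobaric: P stays 235 kPa; V/T = const ⇒ T₂ = 240 K, V₂ = 37.8 L.
W = PΔV = 235×(37.8−48.4) kPa·L = -2480 J.
ΔU = nCvΔT = 4.45×20.8×(240−307) = -6200 J.
Q = ΔU + W = nCpΔT = -8680 J.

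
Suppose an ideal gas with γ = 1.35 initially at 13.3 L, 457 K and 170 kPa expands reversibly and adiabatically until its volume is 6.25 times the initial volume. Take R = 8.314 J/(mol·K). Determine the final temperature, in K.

Adiabatic: TV^(γ−1) = const ⇒ T₂ = 457×(0.160)^0.350 = 241 K; PV^γ = const ⇒ P₂ = 14.3 kPa.

241 K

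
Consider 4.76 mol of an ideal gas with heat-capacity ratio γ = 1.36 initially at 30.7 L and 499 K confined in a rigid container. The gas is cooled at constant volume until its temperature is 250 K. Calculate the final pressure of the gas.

322 kPa

P₁ = nRT₁/V₁ = 4.76×8.314×499/30.7 = 643 kPa.
Isochoric: V stays 30.7 L; P/T = const ⇒ T₂ = 250 K, P₂ = 322 kPa.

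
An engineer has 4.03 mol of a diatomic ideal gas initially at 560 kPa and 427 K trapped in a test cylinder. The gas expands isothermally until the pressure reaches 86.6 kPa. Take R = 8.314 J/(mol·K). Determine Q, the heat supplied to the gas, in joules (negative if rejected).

26700 J

V₁ = nRT₁/P₁ = 4.03×8.314×427/560 = 25.5 L.
Isothermal: T stays 427 K; PV = const ⇒ V₂ = 165 L, P₂ = 86.6 kPa.
ΔU = 0 (ideal gas, T constant).
W = nRT ln(V₂/V₁) = 4.03×8.314×427×ln(6.47) = 26700 J.
Q = ΔU + W = 26700 J.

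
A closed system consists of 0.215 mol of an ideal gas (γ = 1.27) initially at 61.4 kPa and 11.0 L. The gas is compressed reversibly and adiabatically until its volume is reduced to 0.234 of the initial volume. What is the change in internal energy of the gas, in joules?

1200 J

T₁ = P₁V₁/(nR) = 61.4×11.0/(0.215×8.314) = 378 K.
Adiabatic: TV^(γ−1) = const ⇒ T₂ = 378×(4.27)^0.270 = 559 K; PV^γ = const ⇒ P₂ = 388 kPa.
For an ideal gas ΔU = nCvΔT with Cv = R/(γ−1) = 30.8 J/(mol·K).
ΔU = 0.215×30.8×(559−378) = 1200 J.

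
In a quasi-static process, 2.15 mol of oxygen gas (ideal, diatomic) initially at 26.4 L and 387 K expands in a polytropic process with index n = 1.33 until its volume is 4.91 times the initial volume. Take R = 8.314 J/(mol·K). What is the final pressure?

P₁ = nRT₁/V₁ = 2.15×8.314×387/26.4 = 262 kPa.
Polytropic n=1.33: T₂ = T₁(V₁/V₂)^(n−1) = 387×(0.204)^0.33 = 229 K; P₂ = P₁(V₁/V₂)^n = 31.6 kPa.

31.6 kPa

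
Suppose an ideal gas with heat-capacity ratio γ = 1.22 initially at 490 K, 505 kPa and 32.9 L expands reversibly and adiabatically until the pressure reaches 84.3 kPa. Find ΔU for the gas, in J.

-20800 J

n = P₁V₁/(RT₁) = 505×32.9/(8.314×490) = 4.08 mol.
Adiabatic: T₂/T₁ = (P₂/P₁)^((γ−1)/γ) ⇒ T₂ = 490×(0.167)^0.180 = 355 K; V₂ = 143 L.
For an ideal gas ΔU = nCvΔT with Cv = R/(γ−1) = 37.8 J/(mol·K).
ΔU = 4.08×37.8×(355−490) = -20800 J.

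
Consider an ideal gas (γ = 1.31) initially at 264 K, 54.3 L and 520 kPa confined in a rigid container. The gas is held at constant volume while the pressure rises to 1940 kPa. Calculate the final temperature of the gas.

985 K

Isochoric: V stays 54.3 L; P/T = const ⇒ T₂ = 985 K, P₂ = 1940 kPa.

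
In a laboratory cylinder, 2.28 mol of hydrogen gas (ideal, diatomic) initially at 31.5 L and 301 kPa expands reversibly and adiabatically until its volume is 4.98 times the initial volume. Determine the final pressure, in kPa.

31.8 kPa

T₁ = P₁V₁/(nR) = 301×31.5/(2.28×8.314) = 500 K.
Adiabatic: TV^(γ−1) = const ⇒ T₂ = 500×(0.201)^0.400 = 263 K; PV^γ = const ⇒ P₂ = 31.8 kPa.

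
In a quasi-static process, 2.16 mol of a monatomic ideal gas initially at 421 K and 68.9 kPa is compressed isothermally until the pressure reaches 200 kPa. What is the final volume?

V₁ = nRT₁/P₁ = 2.16×8.314×421/68.9 = 110 L.
Isothermal: T stays 421 K; PV = const ⇒ V₂ = 37.8 L, P₂ = 200 kPa.

37.8 L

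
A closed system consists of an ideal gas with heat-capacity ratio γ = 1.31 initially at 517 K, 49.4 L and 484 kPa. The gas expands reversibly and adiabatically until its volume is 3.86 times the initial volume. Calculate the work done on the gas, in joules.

-26400 J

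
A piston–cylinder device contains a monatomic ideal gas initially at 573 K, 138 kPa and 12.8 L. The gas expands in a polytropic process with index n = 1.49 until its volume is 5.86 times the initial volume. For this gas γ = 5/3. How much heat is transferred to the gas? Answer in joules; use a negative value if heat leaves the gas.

554 J

n = P₁V₁/(RT₁) = 138×12.8/(8.314×573) = 0.371 mol.
Polytropic n=1.49: T₂ = T₁(V₁/V₂)^(n−1) = 573×(0.171)^0.49 = 241 K; P₂ = P₁(V₁/V₂)^n = 9.90 kPa.
W = (P₁V₁−P₂V₂)/(n−1) = (138×12.8−9.90×75.0)/0.49 = 2090 J.
ΔU = nCvΔT = 0.371×12.5×(241−573) = -1540 J.
Q = ΔU + W = 554 J.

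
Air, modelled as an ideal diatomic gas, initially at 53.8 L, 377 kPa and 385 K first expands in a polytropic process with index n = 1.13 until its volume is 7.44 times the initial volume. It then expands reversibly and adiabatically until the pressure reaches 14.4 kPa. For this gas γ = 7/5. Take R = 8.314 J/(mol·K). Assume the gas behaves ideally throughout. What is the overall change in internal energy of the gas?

-21300 J

n = P₁V₁/(RT₁) = 377×53.8/(8.314×385) = 6.34 mol.
Step 1 — Polytropic n=1.13: T₂ = T₁(V₁/V₂)^(n−1) = 385×(0.134)^0.13 = 297 K; P₂ = P₁(V₁/V₂)^n = 39.0 kPa.
W = (P₁V₁−P₂V₂)/(n−1) = (377×53.8−39.0×400)/0.13 = 35800 J.
ΔU = nCvΔT = 6.34×20.8×(297−385) = -11600 J.
Q = ΔU + W = 24200 J.
State after step 1: P = 39.0 kPa, V = 400 L, T = 297 K.
Step 2 — Adiabatic: T₂/T₁ = (P₂/P₁)^((γ−1)/γ) ⇒ T₂ = 297×(0.369)^0.286 = 223 K; V₂ = 816 L.
ΔU = nCvΔT = 6.34×20.8×(223−297) = -9680 J.
Q = 0 for an adiabatic process, so W = −ΔU = 9680 J.
Net over both steps: W = 45500 J, Q = 24200 J, ΔU = -21300 J.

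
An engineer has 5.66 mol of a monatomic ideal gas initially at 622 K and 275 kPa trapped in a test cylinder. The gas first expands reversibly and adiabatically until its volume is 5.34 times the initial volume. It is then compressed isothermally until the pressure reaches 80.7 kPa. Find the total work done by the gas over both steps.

V₁ = nRT₁/P₁ = 5.66×8.314×622/275 = 106 L.
Step 1 — Adiabatic: TV^(γ−1) = const ⇒ T₂ = 622×(0.187)^0.667 = 204 K; PV^γ = const ⇒ P₂ = 16.9 kPa.
ΔU = nCvΔT = 5.66×12.5×(204−622) = -29500 J.
Q = 0 for an adiabatic process, so W = −ΔU = 29500 J.
State after step 1: P = 16.9 kPa, V = 568 L, T = 204 K.
Step 2 — Isothermal: T stays 204 K; PV = const ⇒ V₂ = 119 L, P₂ = 80.7 kPa.
ΔU = 0 (ideal gas, T constant).
W = nRT ln(V₂/V₁) = 5.66×8.314×204×ln(0.209) = -15000 J.
Q = ΔU + W = -15000 J.
Net over both steps: W = 14500 J, Q = -15000 J, ΔU = -29500 J.

14500 J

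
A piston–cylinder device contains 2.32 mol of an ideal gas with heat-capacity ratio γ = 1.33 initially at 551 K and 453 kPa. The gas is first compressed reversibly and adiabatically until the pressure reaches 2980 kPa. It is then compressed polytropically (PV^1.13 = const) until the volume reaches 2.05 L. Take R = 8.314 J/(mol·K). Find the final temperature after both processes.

V₁ = nRT₁/P₁ = 2.32×8.314×551/453 = 23.5 L.
Step 1 — Adiabatic: T₂/T₁ = (P₂/P₁)^((γ−1)/γ) ⇒ T₂ = 551×(6.58)^0.248 = 879 K; V₂ = 5.69 L.
ΔU = nCvΔT = 2.32×25.2×(879−551) = 19200 J.
Q = 0 for an adiabatic process, so W = −ΔU = -19200 J.
State after step 1: P = 2980 kPa, V = 5.69 L, T = 879 K.
Step 2 — Polytropic n=1.13: T₂ = T₁(V₁/V₂)^(n−1) = 879×(2.78)^0.13 = 1000 K; P₂ = P₁(V₁/V₂)^n = 9450 kPa.
W = (P₁V₁−P₂V₂)/(n−1) = (2980×5.69−9450×2.05)/0.13 = -18500 J.
ΔU = nCvΔT = 2.32×25.2×(1000−879) = 7300 J.
Q = ΔU + W = -11200 J.
Net over both steps: W = -37700 J, Q = -11200 J, ΔU = 26500 J.

1000 K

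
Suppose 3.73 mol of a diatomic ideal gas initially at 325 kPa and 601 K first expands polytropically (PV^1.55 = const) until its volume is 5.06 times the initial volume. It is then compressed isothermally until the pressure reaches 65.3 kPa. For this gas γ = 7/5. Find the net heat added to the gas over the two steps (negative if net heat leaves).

-14400 J

V₁ = nRT₁/P₁ = 3.73×8.314×601/325 = 57.3 L.
Step 1 — Polytropic n=1.55: T₂ = T₁(V₁/V₂)^(n−1) = 601×(0.198)^0.55 = 246 K; P₂ = P₁(V₁/V₂)^n = 26.3 kPa.
W = (P₁V₁−P₂V₂)/(n−1) = (325×57.3−26.3×290)/0.55 = 20000 J.
ΔU = nCvΔT = 3.73×20.8×(246−601) = -27500 J.
Q = ΔU + W = -7500 J.
State after step 1: P = 26.3 kPa, V = 290 L, T = 246 K.
Step 2 — Isothermal: T stays 246 K; PV = const ⇒ V₂ = 117 L, P₂ = 65.3 kPa.
ΔU = 0 (ideal gas, T constant).
W = nRT ln(V₂/V₁) = 3.73×8.314×246×ln(0.403) = -6940 J.
Q = ΔU + W = -6940 J.
Net over both steps: W = 13100 J, Q = -14400 J, ΔU = -27500 J.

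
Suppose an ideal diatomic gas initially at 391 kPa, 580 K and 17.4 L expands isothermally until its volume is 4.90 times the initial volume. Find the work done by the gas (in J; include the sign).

10800 J

n = P₁V₁/(RT₁) = 391×17.4/(8.314×580) = 1.41 mol.
Isothermal: T stays 580 K; PV = const ⇒ V₂ = 85.3 L, P₂ = 79.8 kPa.
W = nRT ln(V₂/V₁) = 1.41×8.314×580×ln(4.90) = 10800 J.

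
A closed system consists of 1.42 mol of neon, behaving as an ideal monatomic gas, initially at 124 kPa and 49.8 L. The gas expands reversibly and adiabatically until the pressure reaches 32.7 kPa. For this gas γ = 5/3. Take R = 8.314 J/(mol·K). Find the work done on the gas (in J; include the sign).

T₁ = P₁V₁/(nR) = 124×49.8/(1.42×8.314) = 523 K.
Adiabatic: T₂/T₁ = (P₂/P₁)^((γ−1)/γ) ⇒ T₂ = 523×(0.264)^0.400 = 307 K; V₂ = 111 L.
ΔU = nCvΔT = 1.42×12.5×(307−523) = -3830 J.
Q = 0 for an adiabatic process, so W = −ΔU = 3830 J.
Work done on the gas = −W_by = -3830 J.

-3830 J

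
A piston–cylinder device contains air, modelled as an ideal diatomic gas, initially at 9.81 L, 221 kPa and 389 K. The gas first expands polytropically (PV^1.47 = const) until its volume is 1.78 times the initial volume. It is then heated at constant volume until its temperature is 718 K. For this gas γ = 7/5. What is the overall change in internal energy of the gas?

4580 J

n = P₁V₁/(RT₁) = 221×9.81/(8.314×389) = 0.670 mol.
Step 1 — Polytropic n=1.47: T₂ = T₁(V₁/V₂)^(n−1) = 389×(0.562)^0.47 = 297 K; P₂ = P₁(V₁/V₂)^n = 94.7 kPa.
W = (P₁V₁−P₂V₂)/(n−1) = (221×9.81−94.7×17.5)/0.47 = 1100 J.
ΔU = nCvΔT = 0.670×20.8×(297−389) = -1290 J.
Q = ΔU + W = -192 J.
State after step 1: P = 94.7 kPa, V = 17.5 L, T = 297 K.
Step 2 — Isochoric: V stays 17.5 L; P/T = const ⇒ T₂ = 718 K, P₂ = 229 kPa.
W = 0 (no volume change).
ΔU = nCvΔT = 0.670×20.8×(718−297) = 5870 J.
Q = ΔU = 5870 J.
Net over both steps: W = 1100 J, Q = 5680 J, ΔU = 4580 J.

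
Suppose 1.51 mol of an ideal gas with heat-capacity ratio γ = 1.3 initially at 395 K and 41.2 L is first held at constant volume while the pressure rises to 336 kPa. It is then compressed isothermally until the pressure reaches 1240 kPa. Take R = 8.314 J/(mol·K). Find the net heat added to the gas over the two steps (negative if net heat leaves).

P₁ = nRT₁/V₁ = 1.51×8.314×395/41.2 = 120 kPa.
Step 1 — Isochoric: V stays 41.2 L; P/T = const ⇒ T₂ = 1100 K, P₂ = 336 kPa.
W = 0 (no volume change).
ΔU = nCvΔT = 1.51×27.7×(1100−395) = 29600 J.
Q = ΔU = 29600 J.
State after step 1: P = 336 kPa, V = 41.2 L, T = 1100 K.
Step 2 — Isothermal: T stays 1100 K; PV = const ⇒ V₂ = 11.2 L, P₂ = 1240 kPa.
ΔU = 0 (ideal gas, T constant).
W = nRT ln(V₂/V₁) = 1.51×8.314×1100×ln(0.271) = -18100 J.
Q = ΔU + W = -18100 J.
Net over both steps: W = -18100 J, Q = 11500 J, ΔU = 29600 J.

11500 J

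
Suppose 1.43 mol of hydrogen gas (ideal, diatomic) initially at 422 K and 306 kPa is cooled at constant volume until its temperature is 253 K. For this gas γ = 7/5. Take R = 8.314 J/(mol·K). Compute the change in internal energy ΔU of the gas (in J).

-5020 J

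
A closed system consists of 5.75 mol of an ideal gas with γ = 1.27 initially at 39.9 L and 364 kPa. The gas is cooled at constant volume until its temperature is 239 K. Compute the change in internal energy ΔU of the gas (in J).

-11500 J

T₁ = P₁V₁/(nR) = 364×39.9/(5.75×8.314) = 304 K.
Isochoric: V stays 39.9 L; P/T = const ⇒ T₂ = 239 K, P₂ = 286 kPa.
For an ideal gas ΔU = nCvΔT with Cv = R/(γ−1) = 30.8 J/(mol·K).
ΔU = 5.75×30.8×(239−304) = -11500 J.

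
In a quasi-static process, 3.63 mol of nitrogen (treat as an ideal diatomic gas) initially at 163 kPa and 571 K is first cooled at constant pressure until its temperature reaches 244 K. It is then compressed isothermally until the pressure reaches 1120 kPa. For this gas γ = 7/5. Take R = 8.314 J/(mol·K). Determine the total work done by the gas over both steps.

-24100 J

V₁ = nRT₁/P₁ = 3.63×8.314×571/163 = 106 L.
Step 1 — Isobaric: P stays 163 kPa; V/T = const ⇒ T₂ = 244 K, V₂ = 45.2 L.
W = PΔV = 163×(45.2−106) kPa·L = -9870 J.
ΔU = nCvΔT = 3.63×20.8×(244−571) = -24700 J.
Q = ΔU + W = nCpΔT = -34500 J.
State after step 1: P = 163 kPa, V = 45.2 L, T = 244 K.
Step 2 — Isothermal: T stays 244 K; PV = const ⇒ V₂ = 6.57 L, P₂ = 1120 kPa.
ΔU = 0 (ideal gas, T constant).
W = nRT ln(V₂/V₁) = 3.63×8.314×244×ln(0.146) = -14200 J.
Q = ΔU + W = -14200 J.
Net over both steps: W = -24100 J, Q = -48700 J, ΔU = -24700 J.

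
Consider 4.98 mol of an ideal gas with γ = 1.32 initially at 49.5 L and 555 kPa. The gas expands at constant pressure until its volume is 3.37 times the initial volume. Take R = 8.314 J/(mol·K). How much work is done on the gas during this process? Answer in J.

-65100 J

T₁ = P₁V₁/(nR) = 555×49.5/(4.98×8.314) = 664 K.
Isobaric: P stays 555 kPa; V/T = const ⇒ T₂ = 2240 K, V₂ = 167 L.
W = PΔV = 555×(167−49.5) kPa·L = 65100 J.
Work done on the gas = −W_by = -65100 J.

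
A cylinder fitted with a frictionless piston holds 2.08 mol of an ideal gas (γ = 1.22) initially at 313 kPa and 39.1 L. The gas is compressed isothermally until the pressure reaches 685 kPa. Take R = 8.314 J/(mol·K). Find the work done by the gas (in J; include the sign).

T₁ = P₁V₁/(nR) = 313×39.1/(2.08×8.314) = 708 K.
Isothermal: T stays 708 K; PV = const ⇒ V₂ = 17.9 L, P₂ = 685 kPa.
W = nRT ln(V₂/V₁) = 2.08×8.314×708×ln(0.457) = -9590 J.

-9590 J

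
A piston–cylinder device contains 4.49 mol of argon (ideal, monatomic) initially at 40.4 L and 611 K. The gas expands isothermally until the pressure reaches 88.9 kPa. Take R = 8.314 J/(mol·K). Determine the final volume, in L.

P₁ = nRT₁/V₁ = 4.49×8.314×611/40.4 = 565 kPa.
Isothermal: T stays 611 K; PV = const ⇒ V₂ = 257 L, P₂ = 88.9 kPa.

257 L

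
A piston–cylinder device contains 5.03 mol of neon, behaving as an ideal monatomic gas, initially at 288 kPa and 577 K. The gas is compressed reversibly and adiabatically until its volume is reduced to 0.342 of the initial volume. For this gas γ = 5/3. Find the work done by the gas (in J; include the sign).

-37800 J

V₁ = nRT₁/P₁ = 5.03×8.314×577/288 = 83.8 L.
Adiabatic: TV^(γ−1) = const ⇒ T₂ = 577×(2.92)^0.667 = 1180 K; PV^γ = const ⇒ P₂ = 1720 kPa.
ΔU = nCvΔT = 5.03×12.5×(1180−577) = 37800 J.
Q = 0 for an adiabatic process, so W = −ΔU = -37800 J.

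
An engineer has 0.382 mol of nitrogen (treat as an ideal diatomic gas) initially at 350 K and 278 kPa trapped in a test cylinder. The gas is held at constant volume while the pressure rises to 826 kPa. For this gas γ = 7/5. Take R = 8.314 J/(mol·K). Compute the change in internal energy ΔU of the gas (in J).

V₁ = nRT₁/P₁ = 0.382×8.314×350/278 = 4.00 L.
Isochoric: V stays 4.00 L; P/T = const ⇒ T₂ = 1040 K, P₂ = 826 kPa.
For an ideal gas ΔU = nCvΔT with Cv = (5/2)R = 20.8 J/(mol·K).
ΔU = 0.382×20.8×(1040−350) = 5480 J.

5480 J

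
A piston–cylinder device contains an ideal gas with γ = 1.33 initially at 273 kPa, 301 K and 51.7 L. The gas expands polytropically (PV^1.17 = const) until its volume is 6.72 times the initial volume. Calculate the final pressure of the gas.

Polytropic n=1.17: T₂ = T₁(V₁/V₂)^(n−1) = 301×(0.149)^0.17 = 218 K; P₂ = P₁(V₁/V₂)^n = 29.4 kPa.

29.4 kPa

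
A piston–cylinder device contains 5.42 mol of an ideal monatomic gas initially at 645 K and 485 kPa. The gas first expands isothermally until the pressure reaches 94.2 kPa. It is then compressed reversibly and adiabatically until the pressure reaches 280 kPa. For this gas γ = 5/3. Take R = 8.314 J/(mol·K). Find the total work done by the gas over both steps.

V₁ = nRT₁/P₁ = 5.42×8.314×645/485 = 59.9 L.
Step 1 — Isothermal: T stays 645 K; PV = const ⇒ V₂ = 309 L, P₂ = 94.2 kPa.
ΔU = 0 (ideal gas, T constant).
W = nRT ln(V₂/V₁) = 5.42×8.314×645×ln(5.15) = 47600 J.
Q = ΔU + W = 47600 J.
State after step 1: P = 94.2 kPa, V = 309 L, T = 645 K.
Step 2 — Adiabatic: T₂/T₁ = (P₂/P₁)^((γ−1)/γ) ⇒ T₂ = 645×(2.97)^0.400 = 997 K; V₂ = 160 L.
ΔU = nCvΔT = 5.42×12.5×(997−645) = 23800 J.
Q = 0 for an adiabatic process, so W = −ΔU = -23800 J.
Net over both steps: W = 23800 J, Q = 47600 J, ΔU = 23800 J.

23800 J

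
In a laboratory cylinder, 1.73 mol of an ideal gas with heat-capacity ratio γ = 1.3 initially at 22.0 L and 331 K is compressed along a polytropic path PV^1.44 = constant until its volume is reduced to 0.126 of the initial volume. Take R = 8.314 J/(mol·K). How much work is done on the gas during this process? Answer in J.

16100 J

P₁ = nRT₁/V₁ = 1.73×8.314×331/22.0 = 216 kPa.
Polytropic n=1.44: T₂ = T₁(V₁/V₂)^(n−1) = 331×(7.94)^0.44 = 824 K; P₂ = P₁(V₁/V₂)^n = 4270 kPa.
W = (P₁V₁−P₂V₂)/(n−1) = (216×22.0−4270×2.77)/0.44 = -16100 J.
Work done on the gas = −W_by = 16100 J.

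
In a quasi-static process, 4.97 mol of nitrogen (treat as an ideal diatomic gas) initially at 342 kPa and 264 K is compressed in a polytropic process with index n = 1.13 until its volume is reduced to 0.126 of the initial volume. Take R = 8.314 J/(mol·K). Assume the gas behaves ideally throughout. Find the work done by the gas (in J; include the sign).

V₁ = nRT₁/P₁ = 4.97×8.314×264/342 = 31.9 L.
Polytropic n=1.13: T₂ = T₁(V₁/V₂)^(n−1) = 264×(7.94)^0.13 = 346 K; P₂ = P₁(V₁/V₂)^n = 3550 kPa.
W = (P₁V₁−P₂V₂)/(n−1) = (342×31.9−3550×4.02)/0.13 = -25900 J.

-25900 J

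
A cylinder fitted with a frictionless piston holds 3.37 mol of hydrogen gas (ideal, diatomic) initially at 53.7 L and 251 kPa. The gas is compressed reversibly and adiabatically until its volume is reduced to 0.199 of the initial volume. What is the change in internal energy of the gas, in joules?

T₁ = P₁V₁/(nR) = 251×53.7/(3.37×8.314) = 481 K.
Adiabatic: TV^(γ−1) = const ⇒ T₂ = 481×(5.03)^0.400 = 918 K; PV^γ = const ⇒ P₂ = 2410 kPa.
For an ideal gas ΔU = nCvΔT with Cv = (5/2)R = 20.8 J/(mol·K).
ΔU = 3.37×20.8×(918−481) = 30600 J.

30600 J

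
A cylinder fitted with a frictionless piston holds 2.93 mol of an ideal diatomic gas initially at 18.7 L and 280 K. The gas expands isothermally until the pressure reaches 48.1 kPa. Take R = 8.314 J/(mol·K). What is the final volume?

142 L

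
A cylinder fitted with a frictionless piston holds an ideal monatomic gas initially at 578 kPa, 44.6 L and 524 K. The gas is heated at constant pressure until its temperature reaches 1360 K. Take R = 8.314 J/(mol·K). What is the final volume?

Isobaric: P stays 578 kPa; V/T = const ⇒ T₂ = 1360 K, V₂ = 116 L.

116 L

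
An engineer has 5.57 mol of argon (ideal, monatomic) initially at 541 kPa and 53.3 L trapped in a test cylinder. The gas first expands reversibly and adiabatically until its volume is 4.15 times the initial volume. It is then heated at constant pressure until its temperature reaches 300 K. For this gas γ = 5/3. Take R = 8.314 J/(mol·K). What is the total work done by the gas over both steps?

29200 J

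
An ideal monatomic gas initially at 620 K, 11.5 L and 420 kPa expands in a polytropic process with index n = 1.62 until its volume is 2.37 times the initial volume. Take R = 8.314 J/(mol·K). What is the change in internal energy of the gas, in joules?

n = P₁V₁/(RT₁) = 420×11.5/(8.314×620) = 0.937 mol.
Polytropic n=1.62: T₂ = T₁(V₁/V₂)^(n−1) = 620×(0.422)^0.62 = 363 K; P₂ = P₁(V₁/V₂)^n = 104 kPa.
For an ideal gas ΔU = nCvΔT with Cv = (3/2)R = 12.5 J/(mol·K).
ΔU = 0.937×12.5×(363−620) = -3000 J.

-3000 J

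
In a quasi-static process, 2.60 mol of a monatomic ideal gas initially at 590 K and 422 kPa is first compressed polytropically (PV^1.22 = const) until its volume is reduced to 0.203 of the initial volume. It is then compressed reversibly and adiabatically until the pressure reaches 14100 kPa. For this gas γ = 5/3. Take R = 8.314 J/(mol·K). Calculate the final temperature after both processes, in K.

1570 K

V₁ = nRT₁/P₁ = 2.60×8.314×590/422 = 30.2 L.
Step 1 — Polytropic n=1.22: T₂ = T₁(V₁/V₂)^(n−1) = 590×(4.93)^0.22 = 838 K; P₂ = P₁(V₁/V₂)^n = 2950 kPa.
W = (P₁V₁−P₂V₂)/(n−1) = (422×30.2−2950×6.14)/0.22 = -24400 J.
ΔU = nCvΔT = 2.60×12.5×(838−590) = 8040 J.
Q = ΔU + W = -16300 J.
State after step 1: P = 2950 kPa, V = 6.14 L, T = 838 K.
Step 2 — Adiabatic: T₂/T₁ = (P₂/P₁)^((γ−1)/γ) ⇒ T₂ = 838×(4.78)^0.400 = 1570 K; V₂ = 2.40 L.
ΔU = nCvΔT = 2.60×12.5×(1570−838) = 23600 J.
Q = 0 for an adiabatic process, so W = −ΔU = -23600 J.
Net over both steps: W = -48000 J, Q = -16300 J, ΔU = 31700 J.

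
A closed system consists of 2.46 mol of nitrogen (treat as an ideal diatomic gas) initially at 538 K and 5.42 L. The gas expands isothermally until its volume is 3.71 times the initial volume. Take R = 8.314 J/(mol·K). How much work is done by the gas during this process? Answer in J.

14400 J

P₁ = nRT₁/V₁ = 2.46×8.314×538/5.42 = 2030 kPa.
Isothermal: T stays 538 K; PV = const ⇒ V₂ = 20.1 L, P₂ = 547 kPa.
W = nRT ln(V₂/V₁) = 2.46×8.314×538×ln(3.71) = 14400 J.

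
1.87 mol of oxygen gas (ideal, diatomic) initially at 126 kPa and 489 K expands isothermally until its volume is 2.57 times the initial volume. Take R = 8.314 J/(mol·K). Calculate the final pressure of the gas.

V₁ = nRT₁/P₁ = 1.87×8.314×489/126 = 60.3 L.
Isothermal: T stays 489 K; PV = const ⇒ V₂ = 155 L, P₂ = 49.0 kPa.

49.0 kPa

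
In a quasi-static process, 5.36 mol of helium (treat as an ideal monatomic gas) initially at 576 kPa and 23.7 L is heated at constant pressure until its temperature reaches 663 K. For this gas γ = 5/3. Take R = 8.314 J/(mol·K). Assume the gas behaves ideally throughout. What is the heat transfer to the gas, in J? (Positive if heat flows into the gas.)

39700 J

T₁ = P₁V₁/(nR) = 576×23.7/(5.36×8.314) = 306 K.
Isobaric: P stays 576 kPa; V/T = const ⇒ T₂ = 663 K, V₂ = 51.3 L.
W = PΔV = 576×(51.3−23.7) kPa·L = 15900 J.
ΔU = nCvΔT = 5.36×12.5×(663−306) = 23800 J.
Q = ΔU + W = nCpΔT = 39700 J.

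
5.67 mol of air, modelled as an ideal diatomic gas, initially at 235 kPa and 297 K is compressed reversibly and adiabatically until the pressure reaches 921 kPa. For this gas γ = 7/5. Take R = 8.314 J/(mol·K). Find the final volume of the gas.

22.5 L

V₁ = nRT₁/P₁ = 5.67×8.314×297/235 = 59.6 L.
Adiabatic: T₂/T₁ = (P₂/P₁)^((γ−1)/γ) ⇒ T₂ = 297×(3.92)^0.286 = 439 K; V₂ = 22.5 L.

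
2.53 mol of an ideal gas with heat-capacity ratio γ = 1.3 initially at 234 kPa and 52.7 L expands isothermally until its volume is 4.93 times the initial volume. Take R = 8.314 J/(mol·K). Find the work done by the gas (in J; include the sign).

T₁ = P₁V₁/(nR) = 234×52.7/(2.53×8.314) = 586 K.
Isothermal: T stays 586 K; PV = const ⇒ V₂ = 260 L, P₂ = 47.5 kPa.
W = nRT ln(V₂/V₁) = 2.53×8.314×586×ln(4.93) = 19700 J.

19700 J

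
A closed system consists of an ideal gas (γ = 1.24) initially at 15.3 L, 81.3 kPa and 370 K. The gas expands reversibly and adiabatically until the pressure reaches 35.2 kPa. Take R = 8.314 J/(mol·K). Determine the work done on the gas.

-775 J

n = P₁V₁/(RT₁) = 81.3×15.3/(8.314×370) = 0.404 mol.
Adiabatic: T₂/T₁ = (P₂/P₁)^((γ−1)/γ) ⇒ T₂ = 370×(0.433)^0.194 = 315 K; V₂ = 30.1 L.
ΔU = nCvΔT = 0.404×34.6×(315−370) = -775 J.
Q = 0 for an adiabatic process, so W = −ΔU = 775 J.
Work done on the gas = −W_by = -775 J.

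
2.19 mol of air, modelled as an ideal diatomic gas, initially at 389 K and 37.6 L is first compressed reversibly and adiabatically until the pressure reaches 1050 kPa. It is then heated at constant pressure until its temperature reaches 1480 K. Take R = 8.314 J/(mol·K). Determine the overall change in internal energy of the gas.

49700 J

P₁ = nRT₁/V₁ = 2.19×8.314×389/37.6 = 188 kPa.
Step 1 — Adiabatic: T₂/T₁ = (P₂/P₁)^((γ−1)/γ) ⇒ T₂ = 389×(5.57)^0.286 = 636 K; V₂ = 11.0 L.
ΔU = nCvΔT = 2.19×20.8×(636−389) = 11200 J.
Q = 0 for an adiabatic process, so W = −ΔU = -11200 J.
State after step 1: P = 1050 kPa, V = 11.0 L, T = 636 K.
Step 2 — Isobaric: P stays 1050 kPa; V/T = const ⇒ T₂ = 1480 K, V₂ = 25.7 L.
W = PΔV = 1050×(25.7−11.0) kPa·L = 15400 J.
ΔU = nCvΔT = 2.19×20.8×(1480−636) = 38400 J.
Q = ΔU + W = nCpΔT = 53800 J.
Net over both steps: W = 4150 J, Q = 53800 J, ΔU = 49700 J.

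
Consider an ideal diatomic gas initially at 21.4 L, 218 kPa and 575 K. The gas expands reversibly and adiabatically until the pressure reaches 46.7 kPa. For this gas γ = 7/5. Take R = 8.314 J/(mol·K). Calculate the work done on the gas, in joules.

n = P₁V₁/(RT₁) = 218×21.4/(8.314×575) = 0.976 mol.
Adiabatic: T₂/T₁ = (P₂/P₁)^((γ−1)/γ) ⇒ T₂ = 575×(0.214)^0.286 = 370 K; V₂ = 64.3 L.
ΔU = nCvΔT = 0.976×20.8×(370−575) = -4150 J.
Q = 0 for an adiabatic process, so W = −ΔU = 4150 J.
Work done on the gas = −W_by = -4150 J.

-4150 J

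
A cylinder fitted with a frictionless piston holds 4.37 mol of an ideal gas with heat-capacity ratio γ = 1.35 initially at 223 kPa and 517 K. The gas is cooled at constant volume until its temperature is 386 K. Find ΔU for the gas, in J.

-13600 J

V₁ = nRT₁/P₁ = 4.37×8.314×517/223 = 84.2 L.
Isochoric: V stays 84.2 L; P/T = const ⇒ T₂ = 386 K, P₂ = 166 kPa.
For an ideal gas ΔU = nCvΔT with Cv = R/(γ−1) = 23.8 J/(mol·K).
ΔU = 4.37×23.8×(386−517) = -13600 J.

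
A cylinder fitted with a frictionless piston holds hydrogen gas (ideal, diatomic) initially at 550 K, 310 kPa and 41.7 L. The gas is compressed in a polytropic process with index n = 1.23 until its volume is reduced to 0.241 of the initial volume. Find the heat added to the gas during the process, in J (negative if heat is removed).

-9250 J

n = P₁V₁/(RT₁) = 310×41.7/(8.314×550) = 2.83 mol.
Polytropic n=1.23: T₂ = T₁(V₁/V₂)^(n−1) = 550×(4.15)^0.23 = 763 K; P₂ = P₁(V₁/V₂)^n = 1780 kPa.
W = (P₁V₁−P₂V₂)/(n−1) = (310×41.7−1780×10.0)/0.23 = -21800 J.
ΔU = nCvΔT = 2.83×20.8×(763−550) = 12500 J.
Q = ΔU + W = -9250 J.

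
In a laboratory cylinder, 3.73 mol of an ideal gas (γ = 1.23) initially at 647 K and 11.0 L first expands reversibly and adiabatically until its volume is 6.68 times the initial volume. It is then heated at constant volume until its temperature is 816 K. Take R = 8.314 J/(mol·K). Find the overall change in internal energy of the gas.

22800 J

P₁ = nRT₁/V₁ = 3.73×8.314×647/11.0 = 1820 kPa.
Step 1 — Adiabatic: TV^(γ−1) = const ⇒ T₂ = 647×(0.150)^0.230 = 418 K; PV^γ = const ⇒ P₂ = 176 kPa.
ΔU = nCvΔT = 3.73×36.1×(418−647) = -30900 J.
Q = 0 for an adiabatic process, so W = −ΔU = 30900 J.
State after step 1: P = 176 kPa, V = 73.5 L, T = 418 K.
Step 2 — Isochoric: V stays 73.5 L; P/T = const ⇒ T₂ = 816 K, P₂ = 344 kPa.
W = 0 (no volume change).
ΔU = nCvΔT = 3.73×36.1×(816−418) = 53700 J.
Q = ΔU = 53700 J.
Net over both steps: W = 30900 J, Q = 53700 J, ΔU = 22800 J.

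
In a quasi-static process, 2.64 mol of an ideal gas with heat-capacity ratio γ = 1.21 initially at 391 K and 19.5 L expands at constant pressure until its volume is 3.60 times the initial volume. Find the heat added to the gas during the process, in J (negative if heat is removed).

129000 J

P₁ = nRT₁/V₁ = 2.64×8.314×391/19.5 = 440 kPa.
Isobaric: P stays 440 kPa; V/T = const ⇒ T₂ = 1410 K, V₂ = 70.2 L.
W = PΔV = 440×(70.2−19.5) kPa·L = 22300 J.
ΔU = nCvΔT = 2.64×39.6×(1410−391) = 106000 J.
Q = ΔU + W = nCpΔT = 129000 J.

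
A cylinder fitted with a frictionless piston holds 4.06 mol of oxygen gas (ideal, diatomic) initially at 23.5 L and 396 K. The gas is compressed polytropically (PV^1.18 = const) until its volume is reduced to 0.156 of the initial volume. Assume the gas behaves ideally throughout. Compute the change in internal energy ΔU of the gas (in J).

P₁ = nRT₁/V₁ = 4.06×8.314×396/23.5 = 569 kPa.
Polytropic n=1.18: T₂ = T₁(V₁/V₂)^(n−1) = 396×(6.41)^0.18 = 553 K; P₂ = P₁(V₁/V₂)^n = 5090 kPa.
For an ideal gas ΔU = nCvΔT with Cv = (5/2)R = 20.8 J/(mol·K).
ΔU = 4.06×20.8×(553−396) = 13300 J.

13300 J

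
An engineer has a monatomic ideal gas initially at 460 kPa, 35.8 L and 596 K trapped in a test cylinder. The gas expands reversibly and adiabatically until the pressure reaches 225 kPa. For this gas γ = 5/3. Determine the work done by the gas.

6150 J

n = P₁V₁/(RT₁) = 460×35.8/(8.314×596) = 3.32 mol.
Adiabatic: T₂/T₁ = (P₂/P₁)^((γ−1)/γ) ⇒ T₂ = 596×(0.489)^0.400 = 448 K; V₂ = 55.0 L.
ΔU = nCvΔT = 3.32×12.5×(448−596) = -6150 J.
Q = 0 for an adiabatic process, so W = −ΔU = 6150 J.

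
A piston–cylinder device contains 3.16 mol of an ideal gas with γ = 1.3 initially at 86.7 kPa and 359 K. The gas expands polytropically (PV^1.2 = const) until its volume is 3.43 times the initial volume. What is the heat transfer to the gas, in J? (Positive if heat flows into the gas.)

3430 J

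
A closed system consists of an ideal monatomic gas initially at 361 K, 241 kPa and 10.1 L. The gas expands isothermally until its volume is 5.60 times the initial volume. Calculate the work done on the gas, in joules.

-4190 J

n = P₁V₁/(RT₁) = 241×10.1/(8.314×361) = 0.811 mol.
Isothermal: T stays 361 K; PV = const ⇒ V₂ = 56.6 L, P₂ = 43.0 kPa.
W = nRT ln(V₂/V₁) = 0.811×8.314×361×ln(5.60) = 4190 J.
Work done on the gas = −W_by = -4190 J.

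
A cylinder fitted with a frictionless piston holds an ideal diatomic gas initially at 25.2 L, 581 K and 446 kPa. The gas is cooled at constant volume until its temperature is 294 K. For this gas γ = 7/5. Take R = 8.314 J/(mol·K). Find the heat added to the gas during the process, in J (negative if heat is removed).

-13900 J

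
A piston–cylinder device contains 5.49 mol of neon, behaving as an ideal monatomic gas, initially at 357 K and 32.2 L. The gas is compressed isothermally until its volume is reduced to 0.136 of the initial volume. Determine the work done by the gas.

-32500 J

P₁ = nRT₁/V₁ = 5.49×8.314×357/32.2 = 506 kPa.
Isothermal: T stays 357 K; PV = const ⇒ V₂ = 4.38 L, P₂ = 3720 kPa.
W = nRT ln(V₂/V₁) = 5.49×8.314×357×ln(0.136) = -32500 J.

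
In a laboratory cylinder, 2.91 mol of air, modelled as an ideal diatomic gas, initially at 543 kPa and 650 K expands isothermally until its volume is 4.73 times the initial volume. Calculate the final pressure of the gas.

115 kPa

V₁ = nRT₁/P₁ = 2.91×8.314×650/543 = 29.0 L.
Isothermal: T stays 650 K; PV = const ⇒ V₂ = 137 L, P₂ = 115 kPa.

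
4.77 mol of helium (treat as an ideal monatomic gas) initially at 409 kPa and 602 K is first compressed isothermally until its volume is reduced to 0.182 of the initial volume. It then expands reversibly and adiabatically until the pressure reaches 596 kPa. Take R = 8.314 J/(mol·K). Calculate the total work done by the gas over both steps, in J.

-25900 J

V₁ = nRT₁/P₁ = 4.77×8.314×602/409 = 58.4 L.
Step 1 — Isothermal: T stays 602 K; PV = const ⇒ V₂ = 10.6 L, P₂ = 2250 kPa.
ΔU = 0 (ideal gas, T constant).
W = nRT ln(V₂/V₁) = 4.77×8.314×602×ln(0.182) = -40700 J.
Q = ΔU + W = -40700 J.
State after step 1: P = 2250 kPa, V = 10.6 L, T = 602 K.
Step 2 — Adiabatic: T₂/T₁ = (P₂/P₁)^((γ−1)/γ) ⇒ T₂ = 602×(0.265)^0.400 = 354 K; V₂ = 23.6 L.
ΔU = nCvΔT = 4.77×12.5×(354−602) = -14800 J.
Q = 0 for an adiabatic process, so W = −ΔU = 14800 J.
Net over both steps: W = -25900 J, Q = -40700 J, ΔU = -14800 J.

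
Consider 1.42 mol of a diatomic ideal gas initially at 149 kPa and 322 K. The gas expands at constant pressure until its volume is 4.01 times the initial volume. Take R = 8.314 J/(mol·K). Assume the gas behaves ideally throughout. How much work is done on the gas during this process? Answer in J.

V₁ = nRT₁/P₁ = 1.42×8.314×322/149 = 25.5 L.
Isobaric: P stays 149 kPa; V/T = const ⇒ T₂ = 1290 K, V₂ = 102 L.
W = PΔV = 149×(102−25.5) kPa·L = 11400 J.
Work done on the gas = −W_by = -11400 J.

-11400 J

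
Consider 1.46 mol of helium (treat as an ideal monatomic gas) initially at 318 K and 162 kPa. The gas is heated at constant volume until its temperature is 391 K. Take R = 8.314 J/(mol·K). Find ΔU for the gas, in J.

1330 J

V₁ = nRT₁/P₁ = 1.46×8.314×318/162 = 23.8 L.
Isochoric: V stays 23.8 L; P/T = const ⇒ T₂ = 391 K, P₂ = 199 kPa.
For an ideal gas ΔU = nCvΔT with Cv = (3/2)R = 12.5 J/(mol·K).
ΔU = 1.46×12.5×(391−318) = 1330 J.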